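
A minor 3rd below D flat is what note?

A third below D lands on the letter B.
A minor third spans 3 semitones, so Db moves to pitch class 10. On the letter B that is Bb.

Bb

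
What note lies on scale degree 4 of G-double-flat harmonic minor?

Degree 4 takes the letter 3 steps above G, which is C.
In harmonic minor, degree 4 sits 5 semitones above the tonic. Gbb + 5 semitones is pitch class 10, spelled on C as Cbb.

Cbb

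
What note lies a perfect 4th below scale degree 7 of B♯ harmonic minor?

Scale degree 7 of B# harmonic minor is A##.
A perfect fourth (5 semitones) below A## lands on the letter E, giving E##.

E##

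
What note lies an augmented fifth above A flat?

E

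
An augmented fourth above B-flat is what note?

A fourth above B lands on the letter E.
An augmented fourth spans 6 semitones, so Bb moves to pitch class 4. On the letter E that is E.

E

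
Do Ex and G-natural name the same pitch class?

No

Two spellings are enharmonically equivalent only if they share a pitch class.
Here E## → 6, G → 7; 6 ≠ 7, so they are not.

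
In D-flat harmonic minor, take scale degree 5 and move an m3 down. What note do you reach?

Scale degree 5 of Db harmonic minor is Ab.
A minor third (3 semitones) below Ab lands on the letter F, giving F.

F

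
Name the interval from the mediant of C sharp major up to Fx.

The mediant of C# major is E#.
E# up to F##: letters E→F make it a second; 2 semitones makes it major.

major second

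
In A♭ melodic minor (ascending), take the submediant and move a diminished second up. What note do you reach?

The submediant of Ab melodic minor (ascending) is F.
A diminished second (0 semitones) above F lands on the letter G, giving Gbb.

Gbb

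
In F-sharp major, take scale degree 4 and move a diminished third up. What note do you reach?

Db

Scale degree 4 of F# major is B.
A diminished third (2 semitones) above B lands on the letter D, giving Db.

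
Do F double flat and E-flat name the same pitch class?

Yes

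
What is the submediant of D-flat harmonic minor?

Bbb

Degree 6 takes the letter 5 steps above D, which is B.
In harmonic minor, degree 6 sits 8 semitones above the tonic. Db + 8 semitones is pitch class 9, spelled on B as Bbb.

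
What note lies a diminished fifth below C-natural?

F#

C down a perfect fifth is F, so the target letter is F.
From C, a diminished fifth is 6 semitones down: F#.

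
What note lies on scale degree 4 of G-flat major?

Cb

The Gb major scale runs Gb Ab Bb Cb Db Eb F.
Degree 4 is Cb.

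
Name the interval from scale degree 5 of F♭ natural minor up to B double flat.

Scale degree 5 of Fb natural minor is Cb.
Cb up to Bbb: letters C→B make it a seventh; 10 semitones makes it minor.

minor seventh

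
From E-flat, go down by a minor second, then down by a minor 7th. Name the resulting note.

E

A minor second down from Eb is D (letter D, 1 semitone down).
A minor seventh down from D is E (letter E, 10 semitones down).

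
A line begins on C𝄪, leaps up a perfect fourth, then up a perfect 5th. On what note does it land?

C##

A perfect fourth up from C## is F## (letter F, 5 semitones up).
A perfect fifth up from F## is C## (letter C, 7 semitones up).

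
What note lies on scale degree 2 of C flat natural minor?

Db

Degree 2 takes the letter 1 step above C, which is D.
In natural minor, degree 2 sits 2 semitones above the tonic. Cb + 2 semitones is pitch class 1, spelled on D as Db.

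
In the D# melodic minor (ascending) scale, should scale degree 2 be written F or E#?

Each scale degree takes a distinct letter name. Degree 2 of a scale on D must use the letter E.
E# and F are enharmonically the same pitch, but only E# uses the letter E, so it is the correct spelling here.

E#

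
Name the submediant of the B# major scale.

The B# major scale runs B# C## D## E# F## G## A##.
Degree 6 is G##.

G##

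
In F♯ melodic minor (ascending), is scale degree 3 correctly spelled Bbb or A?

A

Each scale degree takes a distinct letter name. Degree 3 of a scale on F must use the letter A.
A and Bbb are enharmonically the same pitch, but only A uses the letter A, so it is the correct spelling here.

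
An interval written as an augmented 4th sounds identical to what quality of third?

doubly augmented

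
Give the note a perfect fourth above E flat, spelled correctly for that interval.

A fourth above E lands on the letter A.
A perfect fourth spans 5 semitones, so Eb moves to pitch class 8. On the letter A that is Ab.

Ab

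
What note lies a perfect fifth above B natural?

F#

A fifth above B lands on the letter F.
A perfect fifth spans 7 semitones, so B moves to pitch class 6. On the letter F that is F#.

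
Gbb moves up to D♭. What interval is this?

augmented fifth

The letter names run G→D, a span of 4 letter steps, so the interval is some kind of fifth.
Gbb to Db is 8 semitones. A perfect fifth is 7, so 8 makes it augmented.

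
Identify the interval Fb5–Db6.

The letter names run F→D, a span of 5 letter steps, so the interval is some kind of sixth.
Fb to Db is 9 semitones. A major sixth is 9, so 9 makes it major.

major sixth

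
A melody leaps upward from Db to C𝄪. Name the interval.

Counting letters D–E–F–G–A–B–C gives a seventh.
Db→C## = 13 semitones, 2 wider than the major seventh (11), so doubly augmented.

doubly augmented seventh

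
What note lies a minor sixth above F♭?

F up a major sixth is D, so the target letter is D.
From Fb, a minor sixth is 8 semitones up: Dbb.

Dbb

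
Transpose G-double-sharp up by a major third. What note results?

B##

A third above G lands on the letter B.
A major third spans 4 semitones, so G## moves to pitch class 1. On the letter B that is B##.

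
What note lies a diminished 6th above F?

Dbb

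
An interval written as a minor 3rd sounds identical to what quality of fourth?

doubly diminished

A minor third spans 3 semitones.
A fourth spanning 3 semitones is doubly diminished (the perfect fourth is 5).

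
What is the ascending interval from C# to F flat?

doubly diminished fourth

Counting letters C–D–E–F gives a fourth.
C#→Fb = 3 semitones, 2 narrower than the perfect fourth (5), so doubly diminished.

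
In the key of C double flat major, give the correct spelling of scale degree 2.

Dbb

The Cbb major scale runs Cbb Dbb Ebb Fbb Gbb Abb Bbb.
Degree 2 is Dbb.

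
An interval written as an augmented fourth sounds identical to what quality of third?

doubly augmented

An augmented fourth spans 6 semitones.
A third spanning 6 semitones is doubly augmented (the major third is 4).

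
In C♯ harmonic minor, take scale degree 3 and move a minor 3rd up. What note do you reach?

Scale degree 3 of C# harmonic minor is E.
A minor third (3 semitones) above E lands on the letter G, giving G.

G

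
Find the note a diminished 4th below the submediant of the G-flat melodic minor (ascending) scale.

B

The submediant of Gb melodic minor (ascending) is Eb.
A diminished fourth (4 semitones) below Eb lands on the letter B, giving B.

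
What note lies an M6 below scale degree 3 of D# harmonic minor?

Scale degree 3 of D# harmonic minor is F#.
A major sixth (9 semitones) below F# lands on the letter A, giving A.

A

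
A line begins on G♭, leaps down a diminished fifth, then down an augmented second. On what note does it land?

A diminished fifth down from Gb is C (letter C, 6 semitones down).
An augmented second down from C is Bbb (letter B, 3 semitones down).

Bbb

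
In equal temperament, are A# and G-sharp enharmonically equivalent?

No

A# is pitch class 10; G# is pitch class 8.
The pitch classes differ (10 vs. 8), so they are not enharmonic equivalents.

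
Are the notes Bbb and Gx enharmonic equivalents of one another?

Yes

Bbb is pitch class 9; G## is pitch class 9.
All spellings map to pitch class 9, so they are enharmonically equivalent.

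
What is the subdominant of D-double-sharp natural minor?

G##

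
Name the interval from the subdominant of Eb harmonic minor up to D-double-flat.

The subdominant of Eb harmonic minor is Ab.
Ab up to Dbb: letters A→D make it a fourth; 4 semitones makes it diminished.

diminished fourth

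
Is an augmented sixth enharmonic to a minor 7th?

Yes

An augmented sixth spans 10 semitones; a minor seventh spans 10.
They are enharmonically equivalent.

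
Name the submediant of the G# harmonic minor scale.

The G# harmonic minor scale runs G# A# B C# D# E F##.
Degree 6 is E.

E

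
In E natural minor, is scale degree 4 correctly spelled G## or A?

A

Each scale degree takes a distinct letter name. Degree 4 of a scale on E must use the letter A.
A and G## are enharmonically the same pitch, but only A uses the letter A, so it is the correct spelling here.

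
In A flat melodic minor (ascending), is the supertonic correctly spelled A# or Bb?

Bb

Each scale degree takes a distinct letter name. Degree 2 of a scale on A must use the letter B.
Bb and A# are enharmonically the same pitch, but only Bb uses the letter B, so it is the correct spelling here.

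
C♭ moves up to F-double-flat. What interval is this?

Counting letters C–D–E–F gives a fourth.
Cb→Fbb = 4 semitones, 1 narrower than the perfect fourth (5), so diminished.

diminished fourth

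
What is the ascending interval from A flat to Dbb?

Counting letters A–B–C–D gives a fourth.
Ab→Dbb = 4 semitones, 1 narrower than the perfect fourth (5), so diminished.

diminished fourth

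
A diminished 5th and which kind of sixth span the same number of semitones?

doubly diminished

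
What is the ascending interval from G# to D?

Counting letters G–A–B–C–D gives a fifth.
G#→D = 6 semitones, 1 narrower than the perfect fifth (7), so diminished.

diminished fifth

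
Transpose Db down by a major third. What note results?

Bbb

D down a major third is Bb, so the target letter is B.
From Db, a major third is 4 semitones down: Bbb.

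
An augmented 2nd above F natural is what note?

G#

A second above F lands on the letter G.
An augmented second spans 3 semitones, so F moves to pitch class 8. On the letter G that is G#.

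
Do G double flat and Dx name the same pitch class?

No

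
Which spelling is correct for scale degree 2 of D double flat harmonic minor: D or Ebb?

Ebb

Each scale degree takes a distinct letter name. Degree 2 of a scale on D must use the letter E.
Ebb and D are enharmonically the same pitch, but only Ebb uses the letter E, so it is the correct spelling here.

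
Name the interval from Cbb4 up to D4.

Counting letters C–D gives a second.
Cbb→D = 4 semitones, 2 wider than the major second (2), so doubly augmented.

doubly augmented second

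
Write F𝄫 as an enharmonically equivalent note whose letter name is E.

Eb

Fbb is pitch class 3. The letter E alone is pitch class 4.
To reach pitch class 3 from E requires an offset of -1 semitone, i.e. flat: Eb.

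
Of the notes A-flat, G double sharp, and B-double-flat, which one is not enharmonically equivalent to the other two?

Ab

In 12-tone equal temperament, enharmonic equivalents share a pitch class. Ab is pitch class 8; G## is pitch class 9; Bbb is pitch class 9.
G## and Bbb share pitch class 9, while Ab is pitch class 8.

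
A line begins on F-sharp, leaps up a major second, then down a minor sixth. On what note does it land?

A major second up from F# is G# (letter G, 2 semitones up).
A minor sixth down from G# is B# (letter B, 8 semitones down).

B#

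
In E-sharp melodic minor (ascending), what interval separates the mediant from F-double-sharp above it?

major seventh

The mediant of E# melodic minor (ascending) is G#.
G# up to F##: letters G→F make it a seventh; 11 semitones makes it major.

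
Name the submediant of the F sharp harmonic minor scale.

Degree 6 takes the letter 5 steps above F, which is D.
In harmonic minor, degree 6 sits 8 semitones above the tonic. F# + 8 semitones is pitch class 2, spelled on D as D.

D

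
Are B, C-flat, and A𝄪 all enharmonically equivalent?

Yes

B = pitch class 11 and Cb = pitch class 11 and A## = pitch class 11 — the same pitch class, so they are enharmonic equivalents.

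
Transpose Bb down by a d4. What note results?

F#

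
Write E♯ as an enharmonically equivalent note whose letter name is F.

F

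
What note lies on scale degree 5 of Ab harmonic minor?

The Ab harmonic minor scale runs Ab Bb Cb Db Eb Fb G.
Degree 5 is Eb.

Eb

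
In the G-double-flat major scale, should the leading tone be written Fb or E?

Fb

Each scale degree takes a distinct letter name. Degree 7 of a scale on G must use the letter F.
Fb and E are enharmonically the same pitch, but only Fb uses the letter F, so it is the correct spelling here.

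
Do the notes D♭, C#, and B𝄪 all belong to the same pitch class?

Yes

Db = pitch class 1 and C# = pitch class 1 and B## = pitch class 1 — the same pitch class, so they are enharmonic equivalents.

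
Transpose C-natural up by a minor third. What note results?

A third above C lands on the letter E.
A minor third spans 3 semitones, so C moves to pitch class 3. On the letter E that is Eb.

Eb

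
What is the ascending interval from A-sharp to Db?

doubly diminished fourth

The letter names run A→D, a span of 3 letter steps, so the interval is some kind of fourth.
A# to Db is 3 semitones. A perfect fourth is 5, so 3 makes it doubly diminished.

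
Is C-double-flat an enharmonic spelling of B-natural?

Two spellings are enharmonically equivalent only if they share a pitch class.
Here Cbb → 10, B → 11; 10 ≠ 11, so they are not.

No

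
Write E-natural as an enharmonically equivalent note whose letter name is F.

Fb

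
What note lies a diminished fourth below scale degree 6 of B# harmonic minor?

D##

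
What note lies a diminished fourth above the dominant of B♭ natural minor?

The dominant of Bb natural minor is F.
A diminished fourth (4 semitones) above F lands on the letter B, giving Bbb.

Bbb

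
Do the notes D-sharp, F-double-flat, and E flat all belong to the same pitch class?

D# is pitch class 3; Fbb is pitch class 3; Eb is pitch class 3.
All spellings map to pitch class 3, so they are enharmonically equivalent.

Yes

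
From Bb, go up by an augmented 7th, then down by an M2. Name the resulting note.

G#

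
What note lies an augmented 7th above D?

D up a major seventh is C#, so the target letter is C.
From D, an augmented seventh is 12 semitones up: C##.

C##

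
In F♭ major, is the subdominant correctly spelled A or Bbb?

Bbb

Each scale degree takes a distinct letter name. Degree 4 of a scale on F must use the letter B.
Bbb and A are enharmonically the same pitch, but only Bbb uses the letter B, so it is the correct spelling here.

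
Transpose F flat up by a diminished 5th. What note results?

A fifth above F lands on the letter C.
A diminished fifth spans 6 semitones, so Fb moves to pitch class 10. On the letter C that is Cbb.

Cbb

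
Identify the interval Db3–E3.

The letter names run D→E, a span of 1 letter step, so the interval is some kind of second.
Db to E is 3 semitones. A major second is 2, so 3 makes it augmented.

augmented second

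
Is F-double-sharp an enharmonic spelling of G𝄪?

No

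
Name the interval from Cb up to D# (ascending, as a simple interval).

The letter names run C→D, a span of 1 letter step, so the interval is some kind of second.
Cb to D# is 4 semitones. A major second is 2, so 4 makes it doubly augmented.

doubly augmented second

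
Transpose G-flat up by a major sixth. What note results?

A sixth above G lands on the letter E.
A major sixth spans 9 semitones, so Gb moves to pitch class 3. On the letter E that is Eb.

Eb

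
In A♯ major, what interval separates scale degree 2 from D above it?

Scale degree 2 of A# major is B#.
B# up to D: letters B→D make it a third; 2 semitones makes it diminished.

diminished third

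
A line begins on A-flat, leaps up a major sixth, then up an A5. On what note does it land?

A major sixth up from Ab is F (letter F, 9 semitones up).
An augmented fifth up from F is C# (letter C, 8 semitones up).

C#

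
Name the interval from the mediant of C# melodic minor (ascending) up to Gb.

diminished third

The mediant of C# melodic minor (ascending) is E.
E up to Gb: letters E→G make it a third; 2 semitones makes it diminished.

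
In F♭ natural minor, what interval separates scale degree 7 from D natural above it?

Scale degree 7 of Fb natural minor is Ebb.
Ebb up to D: letters E→D make it a seventh; 12 semitones makes it augmented.

augmented seventh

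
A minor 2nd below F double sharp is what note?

A second below F lands on the letter E.
A minor second spans 1 semitone, so F## moves to pitch class 6. On the letter E that is E##.

E##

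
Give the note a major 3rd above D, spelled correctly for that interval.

F#

D up a major third is F#, so the target letter is F.
From D, a major third is 4 semitones up: F#.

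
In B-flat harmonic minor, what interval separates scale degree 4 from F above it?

major second

Scale degree 4 of Bb harmonic minor is Eb.
Eb up to F: letters E→F make it a second; 2 semitones makes it major.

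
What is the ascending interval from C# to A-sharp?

major sixth

Counting letters C–D–E–F–G–A gives a sixth.
C#→A# = 9 semitones, exactly the major sixth.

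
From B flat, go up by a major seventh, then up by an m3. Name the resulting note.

A major seventh up from Bb is A (letter A, 11 semitones up).
A minor third up from A is C (letter C, 3 semitones up).

C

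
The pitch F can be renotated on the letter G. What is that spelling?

Gbb

Plain G sits 2 semitones above F, so on the letter G the same pitch needs a double flat: Gbb.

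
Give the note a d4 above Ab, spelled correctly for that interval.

Dbb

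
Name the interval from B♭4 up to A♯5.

augmented seventh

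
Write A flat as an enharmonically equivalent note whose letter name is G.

G#

Ab is pitch class 8. The letter G alone is pitch class 7.
To reach pitch class 8 from G requires an offset of +1 semitone, i.e. sharp: G#.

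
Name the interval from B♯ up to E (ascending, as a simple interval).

diminished fourth

Counting letters B–C–D–E gives a fourth.
B#→E = 4 semitones, 1 narrower than the perfect fourth (5), so diminished.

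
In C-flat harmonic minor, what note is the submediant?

Abb

The Cb harmonic minor scale runs Cb Db Ebb Fb Gb Abb Bb.
Degree 6 is Abb.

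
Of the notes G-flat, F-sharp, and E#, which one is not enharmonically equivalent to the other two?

E#

In 12-tone equal temperament, enharmonic equivalents share a pitch class. Gb is pitch class 6; F# is pitch class 6; E# is pitch class 5.
Gb and F# share pitch class 6, while E# is pitch class 5.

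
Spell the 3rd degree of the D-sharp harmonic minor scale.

Degree 3 takes the letter 2 steps above D, which is F.
In harmonic minor, degree 3 sits 3 semitones above the tonic. D# + 3 semitones is pitch class 6, spelled on F as F#.

F#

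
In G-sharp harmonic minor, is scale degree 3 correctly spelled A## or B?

Each scale degree takes a distinct letter name. Degree 3 of a scale on G must use the letter B.
B and A## are enharmonically the same pitch, but only B uses the letter B, so it is the correct spelling here.

B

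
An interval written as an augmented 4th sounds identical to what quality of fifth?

diminished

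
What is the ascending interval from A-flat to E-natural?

augmented fifth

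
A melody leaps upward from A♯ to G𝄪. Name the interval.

major seventh

Counting letters A–B–C–D–E–F–G gives a seventh.
A#→G## = 11 semitones, exactly the major seventh.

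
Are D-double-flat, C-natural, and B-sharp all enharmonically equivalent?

Yes

Dbb = pitch class 0 and C = pitch class 0 and B# = pitch class 0 — the same pitch class, so they are enharmonic equivalents.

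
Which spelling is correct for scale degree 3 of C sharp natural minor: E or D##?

E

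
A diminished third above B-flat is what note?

Dbb

B up a major third is D#, so the target letter is D.
From Bb, a diminished third is 2 semitones up: Dbb.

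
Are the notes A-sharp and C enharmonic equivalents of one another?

No

A# is pitch class 10; C is pitch class 0.
The pitch classes differ (10 vs. 0), so they are not enharmonic equivalents.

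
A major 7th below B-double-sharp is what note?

A seventh below B lands on the letter C.
A major seventh spans 11 semitones, so B## moves to pitch class 2. On the letter C that is C##.

C##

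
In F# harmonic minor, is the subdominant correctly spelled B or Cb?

B

Each scale degree takes a distinct letter name. Degree 4 of a scale on F must use the letter B.
B and Cb are enharmonically the same pitch, but only B uses the letter B, so it is the correct spelling here.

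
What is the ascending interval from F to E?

The letter names run F→E, a span of 6 letter steps, so the interval is some kind of seventh.
F to E is 11 semitones. A major seventh is 11, so 11 makes it major.

major seventh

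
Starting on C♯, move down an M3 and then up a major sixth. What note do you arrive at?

F#

A major third down from C# is A (letter A, 4 semitones down).
A major sixth up from A is F# (letter F, 9 semitones up).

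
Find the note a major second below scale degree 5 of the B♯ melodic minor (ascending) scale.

E#

Scale degree 5 of B# melodic minor (ascending) is F##.
A major second (2 semitones) below F## lands on the letter E, giving E#.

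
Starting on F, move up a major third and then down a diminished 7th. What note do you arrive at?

A major third up from F is A (letter A, 4 semitones up).
A diminished seventh down from A is B# (letter B, 9 semitones down).

B#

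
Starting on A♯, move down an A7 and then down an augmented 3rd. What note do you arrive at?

An augmented seventh down from A# is Bb (letter B, 12 semitones down).
An augmented third down from Bb is Gbb (letter G, 5 semitones down).

Gbb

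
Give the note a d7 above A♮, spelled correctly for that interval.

A up a major seventh is G#, so the target letter is G.
From A, a diminished seventh is 9 semitones up: Gb.

Gb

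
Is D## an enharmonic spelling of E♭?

Two spellings are enharmonically equivalent only if they share a pitch class.
Here D## → 4, Eb → 3; 3 ≠ 4, so they are not.

No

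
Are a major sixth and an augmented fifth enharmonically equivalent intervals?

No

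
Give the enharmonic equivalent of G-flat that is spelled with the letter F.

F#

Gb is pitch class 6. The letter F alone is pitch class 5.
To reach pitch class 6 from F requires an offset of +1 semitone, i.e. sharp: F#.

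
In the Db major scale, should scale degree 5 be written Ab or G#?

Ab

Each scale degree takes a distinct letter name. Degree 5 of a scale on D must use the letter A.
Ab and G# are enharmonically the same pitch, but only Ab uses the letter A, so it is the correct spelling here.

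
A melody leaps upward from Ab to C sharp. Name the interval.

The letter names run A→C, a span of 2 letter steps, so the interval is some kind of third.
Ab to C# is 5 semitones. A major third is 4, so 5 makes it augmented.

augmented third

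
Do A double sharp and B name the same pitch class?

Yes

A## is pitch class 11; B is pitch class 11.
All spellings map to pitch class 11, so they are enharmonically equivalent.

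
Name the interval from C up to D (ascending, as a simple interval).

major second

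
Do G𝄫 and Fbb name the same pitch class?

No

Two spellings are enharmonically equivalent only if they share a pitch class.
Here Gbb → 5, Fbb → 3; 3 ≠ 5, so they are not.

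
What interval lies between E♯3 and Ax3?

augmented fourth

Counting letters E–F–G–A gives a fourth.
E#→A## = 6 semitones, 1 wider than the perfect fourth (5), so augmented.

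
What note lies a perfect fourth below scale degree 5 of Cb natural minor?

Scale degree 5 of Cb natural minor is Gb.
A perfect fourth (5 semitones) below Gb lands on the letter D, giving Db.

Db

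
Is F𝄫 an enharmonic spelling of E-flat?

Yes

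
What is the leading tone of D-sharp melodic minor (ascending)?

C##

Degree 7 takes the letter 6 steps above D, which is C.
In melodic minor (ascending), degree 7 sits 11 semitones above the tonic. D# + 11 semitones is pitch class 2, spelled on C as C##.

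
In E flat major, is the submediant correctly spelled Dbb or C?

Each scale degree takes a distinct letter name. Degree 6 of a scale on E must use the letter C.
C and Dbb are enharmonically the same pitch, but only C uses the letter C, so it is the correct spelling here.

C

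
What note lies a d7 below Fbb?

Gb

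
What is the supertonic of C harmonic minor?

D

Degree 2 takes the letter 1 step above C, which is D.
In harmonic minor, degree 2 sits 2 semitones above the tonic. C + 2 semitones is pitch class 2, spelled on D as D.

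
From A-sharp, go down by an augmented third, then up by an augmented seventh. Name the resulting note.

An augmented third down from A# is F (letter F, 5 semitones down).
An augmented seventh up from F is E# (letter E, 12 semitones up).

E#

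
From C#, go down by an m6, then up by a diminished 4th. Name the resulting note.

A

A minor sixth down from C# is E# (letter E, 8 semitones down).
A diminished fourth up from E# is A (letter A, 4 semitones up).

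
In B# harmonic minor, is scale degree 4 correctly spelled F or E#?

E#

Each scale degree takes a distinct letter name. Degree 4 of a scale on B must use the letter E.
E# and F are enharmonically the same pitch, but only E# uses the letter E, so it is the correct spelling here.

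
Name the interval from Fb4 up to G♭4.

The letter names run F→G, a span of 1 letter step, so the interval is some kind of second.
Fb to Gb is 2 semitones. A major second is 2, so 2 makes it major.

major second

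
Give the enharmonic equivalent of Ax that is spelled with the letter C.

Cb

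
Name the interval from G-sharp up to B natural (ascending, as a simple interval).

minor third

The letter names run G→B, a span of 2 letter steps, so the interval is some kind of third.
G# to B is 3 semitones. A major third is 4, so 3 makes it minor.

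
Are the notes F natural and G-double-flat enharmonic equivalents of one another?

F is pitch class 5; Gbb is pitch class 5.
All spellings map to pitch class 5, so they are enharmonically equivalent.

Yes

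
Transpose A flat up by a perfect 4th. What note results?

Db

A up a perfect fourth is D, so the target letter is D.
From Ab, a perfect fourth is 5 semitones up: Db.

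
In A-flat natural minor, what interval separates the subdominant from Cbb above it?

The subdominant of Ab natural minor is Db.
Db up to Cbb: letters D→C make it a seventh; 9 semitones makes it diminished.

diminished seventh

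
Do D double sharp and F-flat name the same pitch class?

Yes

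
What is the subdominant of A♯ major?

Degree 4 takes the letter 3 steps above A, which is D.
In major, degree 4 sits 5 semitones above the tonic. A# + 5 semitones is pitch class 3, spelled on D as D#.

D#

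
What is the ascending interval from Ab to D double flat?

The letter names run A→D, a span of 3 letter steps, so the interval is some kind of fourth.
Ab to Dbb is 4 semitones. A perfect fourth is 5, so 4 makes it diminished.

diminished fourth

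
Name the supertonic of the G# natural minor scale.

The G# natural minor scale runs G# A# B C# D# E F#.
Degree 2 is A#.

A#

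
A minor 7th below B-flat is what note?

C

A seventh below B lands on the letter C.
A minor seventh spans 10 semitones, so Bb moves to pitch class 0. On the letter C that is C.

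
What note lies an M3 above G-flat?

Bb

A third above G lands on the letter B.
A major third spans 4 semitones, so Gb moves to pitch class 10. On the letter B that is Bb.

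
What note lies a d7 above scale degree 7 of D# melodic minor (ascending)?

B

Scale degree 7 of D# melodic minor (ascending) is C##.
A diminished seventh (9 semitones) above C## lands on the letter B, giving B.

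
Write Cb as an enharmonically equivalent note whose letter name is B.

B

Plain B sits at the same pitch as Cb, so on the letter B the same pitch needs a natural: B.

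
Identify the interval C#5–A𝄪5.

The letter names run C→A, a span of 5 letter steps, so the interval is some kind of sixth.
C# to A## is 10 semitones. A major sixth is 9, so 10 makes it augmented.

augmented sixth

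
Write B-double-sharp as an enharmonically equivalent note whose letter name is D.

Db

B## is pitch class 1. The letter D alone is pitch class 2.
To reach pitch class 1 from D requires an offset of -1 semitone, i.e. flat: Db.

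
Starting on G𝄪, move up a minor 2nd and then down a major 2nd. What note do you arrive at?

A minor second up from G## is A# (letter A, 1 semitone up).
A major second down from A# is G# (letter G, 2 semitones down).

G#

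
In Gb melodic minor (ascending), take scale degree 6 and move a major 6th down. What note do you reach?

Gb

Scale degree 6 of Gb melodic minor (ascending) is Eb.
A major sixth (9 semitones) below Eb lands on the letter G, giving Gb.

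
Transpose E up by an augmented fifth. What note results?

B#

A fifth above E lands on the letter B.
An augmented fifth spans 8 semitones, so E moves to pitch class 0. On the letter B that is B#.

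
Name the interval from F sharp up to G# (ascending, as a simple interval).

major second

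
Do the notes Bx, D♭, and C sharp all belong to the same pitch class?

Yes

B## is pitch class 1; Db is pitch class 1; C# is pitch class 1.
All spellings map to pitch class 1, so they are enharmonically equivalent.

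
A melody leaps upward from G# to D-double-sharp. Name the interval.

augmented fifth

The letter names run G→D, a span of 4 letter steps, so the interval is some kind of fifth.
G# to D## is 8 semitones. A perfect fifth is 7, so 8 makes it augmented.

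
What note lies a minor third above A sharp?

C#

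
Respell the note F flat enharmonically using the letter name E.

E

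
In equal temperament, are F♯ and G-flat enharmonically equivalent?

Yes

F# = pitch class 6 and Gb = pitch class 6 — the same pitch class, so they are enharmonic equivalents.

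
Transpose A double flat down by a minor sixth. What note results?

Cb

A sixth below A lands on the letter C.
A minor sixth spans 8 semitones, so Abb moves to pitch class 11. On the letter C that is Cb.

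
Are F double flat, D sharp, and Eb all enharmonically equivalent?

Fbb is pitch class 3; D# is pitch class 3; Eb is pitch class 3.
All spellings map to pitch class 3, so they are enharmonically equivalent.

Yes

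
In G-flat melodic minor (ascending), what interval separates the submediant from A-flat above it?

The submediant of Gb melodic minor (ascending) is Eb.
Eb up to Ab: letters E→A make it a fourth; 5 semitones makes it perfect.

perfect fourth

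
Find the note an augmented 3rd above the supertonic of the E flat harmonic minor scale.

A#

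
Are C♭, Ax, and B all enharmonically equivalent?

Cb = pitch class 11 and A## = pitch class 11 and B = pitch class 11 — the same pitch class, so they are enharmonic equivalents.

Yes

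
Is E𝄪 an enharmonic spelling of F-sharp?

Yes

E## is pitch class 6; F# is pitch class 6.
All spellings map to pitch class 6, so they are enharmonically equivalent.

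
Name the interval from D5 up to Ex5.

The letter names run D→E, a span of 1 letter step, so the interval is some kind of second.
D to E## is 4 semitones. A major second is 2, so 4 makes it doubly augmented.

doubly augmented second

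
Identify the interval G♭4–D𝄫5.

diminished fifth

Counting letters G–A–B–C–D gives a fifth.
Gb→Dbb = 6 semitones, 1 narrower than the perfect fifth (7), so diminished.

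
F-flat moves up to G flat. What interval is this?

Counting letters F–G gives a second.
Fb→Gb = 2 semitones, exactly the major second.

major second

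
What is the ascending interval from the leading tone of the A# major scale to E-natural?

diminished sixth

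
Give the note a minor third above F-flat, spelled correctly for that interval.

Abb

F up a major third is A, so the target letter is A.
From Fb, a minor third is 3 semitones up: Abb.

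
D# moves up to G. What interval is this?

diminished fourth

Counting letters D–E–F–G gives a fourth.
D#→G = 4 semitones, 1 narrower than the perfect fourth (5), so diminished.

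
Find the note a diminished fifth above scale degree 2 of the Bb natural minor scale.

Scale degree 2 of Bb natural minor is C.
A diminished fifth (6 semitones) above C lands on the letter G, giving Gb.

Gb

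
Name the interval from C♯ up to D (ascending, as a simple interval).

minor second

The letter names run C→D, a span of 1 letter step, so the interval is some kind of second.
C# to D is 1 semitone. A major second is 2, so 1 makes it minor.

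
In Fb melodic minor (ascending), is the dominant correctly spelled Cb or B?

Cb

Each scale degree takes a distinct letter name. Degree 5 of a scale on F must use the letter C.
Cb and B are enharmonically the same pitch, but only Cb uses the letter C, so it is the correct spelling here.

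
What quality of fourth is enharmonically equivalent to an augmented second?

doubly diminished

An augmented second spans 3 semitones.
A fourth spanning 3 semitones is doubly diminished (the perfect fourth is 5).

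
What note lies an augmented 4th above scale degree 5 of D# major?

D##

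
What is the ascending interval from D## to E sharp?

Counting letters D–E gives a second.
D##→E# = 1 semitone, 1 narrower than the major second (2), so minor.

minor second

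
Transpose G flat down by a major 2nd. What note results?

Fb

G down a major second is F, so the target letter is F.
From Gb, a major second is 2 semitones down: Fb.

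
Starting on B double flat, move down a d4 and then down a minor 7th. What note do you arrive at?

A diminished fourth down from Bbb is F (letter F, 4 semitones down).
A minor seventh down from F is G (letter G, 10 semitones down).

G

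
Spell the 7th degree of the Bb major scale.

A

The Bb major scale runs Bb C D Eb F G A.
Degree 7 is A.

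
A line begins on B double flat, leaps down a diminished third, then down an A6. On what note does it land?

A diminished third down from Bbb is G (letter G, 2 semitones down).
An augmented sixth down from G is Bbb (letter B, 10 semitones down).

Bbb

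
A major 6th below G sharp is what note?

A sixth below G lands on the letter B.
A major sixth spans 9 semitones, so G# moves to pitch class 11. On the letter B that is B.

B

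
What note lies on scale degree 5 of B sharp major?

F##

The B# major scale runs B# C## D## E# F## G## A##.
Degree 5 is F##.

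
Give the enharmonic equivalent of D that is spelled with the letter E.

D is pitch class 2. The letter E alone is pitch class 4.
To reach pitch class 2 from E requires an offset of -2 semitones, i.e. double flat: Ebb.

Ebb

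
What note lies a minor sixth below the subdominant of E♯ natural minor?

C##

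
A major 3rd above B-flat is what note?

D

A third above B lands on the letter D.
A major third spans 4 semitones, so Bb moves to pitch class 2. On the letter D that is D.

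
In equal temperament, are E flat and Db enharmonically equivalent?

No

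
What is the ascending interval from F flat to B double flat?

The letter names run F→B, a span of 3 letter steps, so the interval is some kind of fourth.
Fb to Bbb is 5 semitones. A perfect fourth is 5, so 5 makes it perfect.

perfect fourth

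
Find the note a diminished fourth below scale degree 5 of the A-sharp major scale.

B##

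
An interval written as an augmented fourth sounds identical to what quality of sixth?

doubly diminished

An augmented fourth spans 6 semitones.
A sixth spanning 6 semitones is doubly diminished (the major sixth is 9).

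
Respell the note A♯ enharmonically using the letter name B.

Bb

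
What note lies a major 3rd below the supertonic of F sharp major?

E

The supertonic of F# major is G#.
A major third (4 semitones) below G# lands on the letter E, giving E.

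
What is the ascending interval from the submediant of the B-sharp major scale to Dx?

The submediant of B# major is G##.
G## up to D##: letters G→D make it a fifth; 7 semitones makes it perfect.

perfect fifth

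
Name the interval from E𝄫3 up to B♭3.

Counting letters E–F–G–A–B gives a fifth.
Ebb→Bb = 8 semitones, 1 wider than the perfect fifth (7), so augmented.

augmented fifth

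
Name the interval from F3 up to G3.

Counting letters F–G gives a second.
F→G = 2 semitones, exactly the major second.

major second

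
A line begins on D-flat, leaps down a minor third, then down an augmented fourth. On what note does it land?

Fb

A minor third down from Db is Bb (letter B, 3 semitones down).
An augmented fourth down from Bb is Fb (letter F, 6 semitones down).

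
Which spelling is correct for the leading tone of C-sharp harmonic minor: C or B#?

B#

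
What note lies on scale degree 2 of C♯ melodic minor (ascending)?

The C# melodic minor (ascending) scale runs C# D# E F# G# A# B#.
Degree 2 is D#.

D#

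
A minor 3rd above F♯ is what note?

A

A third above F lands on the letter A.
A minor third spans 3 semitones, so F# moves to pitch class 9. On the letter A that is A.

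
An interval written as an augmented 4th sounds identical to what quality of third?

An augmented fourth spans 6 semitones.
A third spanning 6 semitones is doubly augmented (the major third is 4).

doubly augmented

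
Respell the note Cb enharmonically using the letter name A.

Plain A sits 2 semitones below Cb, so on the letter A the same pitch needs a double sharp: A##.

A##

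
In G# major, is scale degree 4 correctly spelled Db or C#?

Each scale degree takes a distinct letter name. Degree 4 of a scale on G must use the letter C.
C# and Db are enharmonically the same pitch, but only C# uses the letter C, so it is the correct spelling here.

C#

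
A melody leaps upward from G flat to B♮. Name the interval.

Counting letters G–A–B gives a third.
Gb→B = 5 semitones, 1 wider than the major third (4), so augmented.

augmented third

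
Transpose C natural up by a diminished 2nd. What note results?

C up a major second is D, so the target letter is D.
From C, a diminished second is 0 semitones up: Dbb.

Dbb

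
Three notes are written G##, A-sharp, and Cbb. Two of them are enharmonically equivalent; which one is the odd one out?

G##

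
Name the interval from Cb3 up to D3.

augmented second

Counting letters C–D gives a second.
Cb→D = 3 semitones, 1 wider than the major second (2), so augmented.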